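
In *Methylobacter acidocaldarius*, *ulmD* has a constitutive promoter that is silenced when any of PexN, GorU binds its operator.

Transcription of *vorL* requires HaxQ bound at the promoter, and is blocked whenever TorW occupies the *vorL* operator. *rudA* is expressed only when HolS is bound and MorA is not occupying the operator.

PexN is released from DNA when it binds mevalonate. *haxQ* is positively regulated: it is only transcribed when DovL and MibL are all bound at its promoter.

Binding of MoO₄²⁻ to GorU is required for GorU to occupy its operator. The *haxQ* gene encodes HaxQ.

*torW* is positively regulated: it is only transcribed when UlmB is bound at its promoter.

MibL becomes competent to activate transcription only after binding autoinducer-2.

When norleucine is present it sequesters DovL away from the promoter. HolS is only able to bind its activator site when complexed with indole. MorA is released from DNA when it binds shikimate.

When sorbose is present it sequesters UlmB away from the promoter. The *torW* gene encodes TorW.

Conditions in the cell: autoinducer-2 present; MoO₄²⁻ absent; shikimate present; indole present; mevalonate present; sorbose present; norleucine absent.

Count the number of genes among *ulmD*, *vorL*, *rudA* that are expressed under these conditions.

Mevalonate is present, so PexN is inactive.
MoO₄²⁻ is absent, so GorU is inactive.
With no repressor bound, *ulmD* is transcribed.
→ *ulmD* is ON.
Sorbose is present, so UlmB is inactive.
Required activator UlmB is absent, so *torW* is not transcribed.
So TorW is not produced.
Norleucine is absent, so DovL is active.
Autoinducer-2 is present, so MibL is active.
No repressor is bound and DovL and MibL are active, so *haxQ* is transcribed.
So HaxQ is produced and active.
No repressor is bound and HaxQ is active, so *vorL* is transcribed.
→ *vorL* is ON.
Shikimate is present, so MorA is inactive.
Indole is present, so HolS is active.
No repressor is bound and HolS is active, so *rudA* is transcribed.
→ *rudA* is ON.
3 of the 3 genes are transcribed.

3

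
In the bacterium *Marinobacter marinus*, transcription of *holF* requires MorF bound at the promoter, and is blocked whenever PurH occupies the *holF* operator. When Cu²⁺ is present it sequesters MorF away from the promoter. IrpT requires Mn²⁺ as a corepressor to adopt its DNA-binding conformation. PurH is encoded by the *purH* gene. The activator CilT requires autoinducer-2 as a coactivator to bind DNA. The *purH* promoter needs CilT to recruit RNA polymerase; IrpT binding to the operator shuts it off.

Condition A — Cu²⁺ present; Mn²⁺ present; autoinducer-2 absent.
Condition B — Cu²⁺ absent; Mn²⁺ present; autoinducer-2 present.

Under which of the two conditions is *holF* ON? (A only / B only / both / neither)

Condition A:
Cu²⁺ is present, so MorF is inactive.
Mn²⁺ is present, so IrpT is active.
Autoinducer-2 is absent, so CilT is inactive.
With repressor IrpT bound, *purH* is not transcribed.
So PurH is not produced.
Required activator MorF is absent, so *holF* is not transcribed.
→ *holF* is OFF in A.
Condition B:
Cu²⁺ is absent, so MorF is active.
Mn²⁺ is present, so IrpT is active.
Autoinducer-2 is present, so CilT is active.
With repressor IrpT bound, *purH* is not transcribed.
So PurH is not produced.
No repressor is bound and MorF is active, so *holF* is transcribed.
→ *holF* is ON in B.

B only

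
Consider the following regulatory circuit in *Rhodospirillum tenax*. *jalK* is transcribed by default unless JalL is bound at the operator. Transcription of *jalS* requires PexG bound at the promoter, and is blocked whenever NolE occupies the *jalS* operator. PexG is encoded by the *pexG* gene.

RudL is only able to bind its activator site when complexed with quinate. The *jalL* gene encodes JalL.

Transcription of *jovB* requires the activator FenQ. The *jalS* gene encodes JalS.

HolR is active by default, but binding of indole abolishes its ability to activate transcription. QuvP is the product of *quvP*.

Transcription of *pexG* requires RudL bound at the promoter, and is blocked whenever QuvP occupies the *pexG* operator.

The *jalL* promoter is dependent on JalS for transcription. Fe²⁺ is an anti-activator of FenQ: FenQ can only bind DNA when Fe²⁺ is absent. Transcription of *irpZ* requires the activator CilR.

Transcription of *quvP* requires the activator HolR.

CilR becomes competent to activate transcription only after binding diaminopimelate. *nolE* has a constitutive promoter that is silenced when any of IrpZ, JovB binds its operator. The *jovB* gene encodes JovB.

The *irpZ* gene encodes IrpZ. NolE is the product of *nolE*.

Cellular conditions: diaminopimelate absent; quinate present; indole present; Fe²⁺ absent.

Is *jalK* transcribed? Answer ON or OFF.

Diaminopimelate is absent, so CilR is inactive.
Required activator CilR is absent, so *irpZ* is not transcribed.
So IrpZ is not produced.
Fe²⁺ is absent, so FenQ is active.
No repressor is bound and FenQ is active, so *jovB* is transcribed.
So JovB is produced and active.
With repressor JovB bound, *nolE* is not transcribed.
So NolE is not produced.
Quinate is present, so RudL is active.
Indole is present, so HolR is inactive.
Required activator HolR is absent, so *quvP* is not transcribed.
So QuvP is not produced.
No repressor is bound and RudL is active, so *pexG* is transcribed.
So PexG is produced and active.
No repressor is bound and PexG is active, so *jalS* is transcribed.
So JalS is produced and active.
No repressor is bound and JalS is active, so *jalL* is transcribed.
So JalL is produced and active.
With repressor JalL bound, *jalK* is not transcribed.

OFF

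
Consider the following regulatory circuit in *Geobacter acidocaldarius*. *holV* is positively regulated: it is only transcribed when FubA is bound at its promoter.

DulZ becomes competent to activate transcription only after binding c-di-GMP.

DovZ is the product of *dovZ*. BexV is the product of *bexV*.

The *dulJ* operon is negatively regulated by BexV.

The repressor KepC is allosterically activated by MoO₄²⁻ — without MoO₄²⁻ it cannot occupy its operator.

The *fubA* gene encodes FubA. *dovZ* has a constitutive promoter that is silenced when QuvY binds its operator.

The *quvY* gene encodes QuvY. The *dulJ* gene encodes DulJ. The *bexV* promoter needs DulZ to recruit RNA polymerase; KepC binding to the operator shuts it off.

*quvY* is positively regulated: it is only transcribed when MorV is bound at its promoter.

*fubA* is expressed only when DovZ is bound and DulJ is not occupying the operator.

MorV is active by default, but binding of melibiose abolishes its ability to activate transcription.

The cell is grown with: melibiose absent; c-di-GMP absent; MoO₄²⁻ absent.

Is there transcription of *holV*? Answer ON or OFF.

Melibiose is absent, so MorV is active.
No repressor is bound and MorV is active, so *quvY* is transcribed.
So QuvY is produced and active.
With repressor QuvY bound, *dovZ* is not transcribed.
So DovZ is not produced.
MoO₄²⁻ is absent, so KepC is inactive.
c-di-GMP is absent, so DulZ is inactive.
Required activator DulZ is absent, so *bexV* is not transcribed.
So BexV is not produced.
With no repressor bound, *dulJ* is transcribed.
So DulJ is produced and active.
With repressor DulJ bound, *fubA* is not transcribed.
So FubA is not produced.
Required activator FubA is absent, so *holV* is not transcribed.

OFF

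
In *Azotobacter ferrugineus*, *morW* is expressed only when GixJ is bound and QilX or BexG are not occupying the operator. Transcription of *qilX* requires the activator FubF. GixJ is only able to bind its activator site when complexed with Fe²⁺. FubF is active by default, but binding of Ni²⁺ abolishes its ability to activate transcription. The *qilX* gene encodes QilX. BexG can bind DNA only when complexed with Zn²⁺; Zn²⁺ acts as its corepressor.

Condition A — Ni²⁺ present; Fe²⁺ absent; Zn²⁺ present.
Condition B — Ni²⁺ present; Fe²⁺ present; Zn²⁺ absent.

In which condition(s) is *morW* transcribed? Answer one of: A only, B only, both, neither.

Condition A:
Ni²⁺ is present, so FubF is inactive.
Required activator FubF is absent, so *qilX* is not transcribed.
So QilX is not produced.
Fe²⁺ is absent, so GixJ is inactive.
Zn²⁺ is present, so BexG is active.
With repressor BexG bound, *morW* is not transcribed.
→ *morW* is OFF in A.
Condition B:
Ni²⁺ is present, so FubF is inactive.
Required activator FubF is absent, so *qilX* is not transcribed.
So QilX is not produced.
Fe²⁺ is present, so GixJ is active.
Zn²⁺ is absent, so BexG is inactive.
No repressor is bound and GixJ is active, so *morW* is transcribed.
→ *morW* is ON in B.

B only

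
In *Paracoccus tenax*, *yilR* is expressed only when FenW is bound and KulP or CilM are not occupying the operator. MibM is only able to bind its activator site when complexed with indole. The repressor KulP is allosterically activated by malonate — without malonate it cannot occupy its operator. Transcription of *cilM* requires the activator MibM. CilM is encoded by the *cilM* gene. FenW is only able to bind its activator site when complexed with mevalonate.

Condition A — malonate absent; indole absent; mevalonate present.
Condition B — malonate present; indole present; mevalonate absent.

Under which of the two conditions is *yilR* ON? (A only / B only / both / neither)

A only

Condition A:
Malonate is absent, so KulP is inactive.
Indole is absent, so MibM is inactive.
Required activator MibM is absent, so *cilM* is not transcribed.
So CilM is not produced.
Mevalonate is present, so FenW is active.
No repressor is bound and FenW is active, so *yilR* is transcribed.
→ *yilR* is ON in A.
Condition B:
Malonate is present, so KulP is active.
Indole is present, so MibM is active.
No repressor is bound and MibM is active, so *cilM* is transcribed.
So CilM is produced and active.
Mevalonate is absent, so FenW is inactive.
With repressor KulP bound, *yilR* is not transcribed.
→ *yilR* is OFF in B.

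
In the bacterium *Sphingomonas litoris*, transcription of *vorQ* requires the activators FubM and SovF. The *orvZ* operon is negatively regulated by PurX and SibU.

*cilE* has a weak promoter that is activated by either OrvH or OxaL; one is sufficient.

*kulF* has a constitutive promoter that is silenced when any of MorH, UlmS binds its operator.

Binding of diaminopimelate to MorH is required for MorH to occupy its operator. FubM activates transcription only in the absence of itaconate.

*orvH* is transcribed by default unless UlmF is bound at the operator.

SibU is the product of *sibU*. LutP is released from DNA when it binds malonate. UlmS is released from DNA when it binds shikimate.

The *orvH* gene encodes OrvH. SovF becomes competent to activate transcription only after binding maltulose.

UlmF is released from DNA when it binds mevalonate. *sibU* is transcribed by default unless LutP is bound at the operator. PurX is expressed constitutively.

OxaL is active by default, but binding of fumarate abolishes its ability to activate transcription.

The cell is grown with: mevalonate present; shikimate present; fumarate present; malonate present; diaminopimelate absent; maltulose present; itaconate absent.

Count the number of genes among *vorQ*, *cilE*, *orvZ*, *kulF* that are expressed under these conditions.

3

Itaconate is absent, so FubM is active.
Maltulose is present, so SovF is active.
No repressor is bound and FubM and SovF are active, so *vorQ* is transcribed.
→ *vorQ* is ON.
Mevalonate is present, so UlmF is inactive.
With no repressor bound, *orvH* is transcribed.
So OrvH is produced and active.
Fumarate is present, so OxaL is inactive.
Activator OrvH is present, so *cilE* is transcribed.
→ *cilE* is ON.
PurX is produced constitutively and is active.
Malonate is present, so LutP is inactive.
With no repressor bound, *sibU* is transcribed.
So SibU is produced and active.
With repressor PurX bound, *orvZ* is not transcribed.
→ *orvZ* is OFF.
Diaminopimelate is absent, so MorH is inactive.
Shikimate is present, so UlmS is inactive.
With no repressor bound, *kulF* is transcribed.
→ *kulF* is ON.
3 of the 4 genes are transcribed.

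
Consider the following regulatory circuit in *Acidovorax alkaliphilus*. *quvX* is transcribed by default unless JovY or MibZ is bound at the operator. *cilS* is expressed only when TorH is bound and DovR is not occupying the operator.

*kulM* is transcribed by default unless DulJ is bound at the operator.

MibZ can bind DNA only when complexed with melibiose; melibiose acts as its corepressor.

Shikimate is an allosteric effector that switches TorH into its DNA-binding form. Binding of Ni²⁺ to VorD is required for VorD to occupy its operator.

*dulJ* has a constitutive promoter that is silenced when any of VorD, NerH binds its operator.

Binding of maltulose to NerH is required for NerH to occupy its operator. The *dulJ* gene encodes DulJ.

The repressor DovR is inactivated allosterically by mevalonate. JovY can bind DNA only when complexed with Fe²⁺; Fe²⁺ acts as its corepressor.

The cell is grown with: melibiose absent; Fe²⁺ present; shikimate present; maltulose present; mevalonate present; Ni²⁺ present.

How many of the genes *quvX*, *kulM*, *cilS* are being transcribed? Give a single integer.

Fe²⁺ is present, so JovY is active.
Melibiose is absent, so MibZ is inactive.
With repressor JovY bound, *quvX* is not transcribed.
→ *quvX* is OFF.
Ni²⁺ is present, so VorD is active.
Maltulose is present, so NerH is active.
With repressor VorD bound, *dulJ* is not transcribed.
So DulJ is not produced.
With no repressor bound, *kulM* is transcribed.
→ *kulM* is ON.
Mevalonate is present, so DovR is inactive.
Shikimate is present, so TorH is active.
No repressor is bound and TorH is active, so *cilS* is transcribed.
→ *cilS* is ON.
2 of the 3 genes are transcribed.

2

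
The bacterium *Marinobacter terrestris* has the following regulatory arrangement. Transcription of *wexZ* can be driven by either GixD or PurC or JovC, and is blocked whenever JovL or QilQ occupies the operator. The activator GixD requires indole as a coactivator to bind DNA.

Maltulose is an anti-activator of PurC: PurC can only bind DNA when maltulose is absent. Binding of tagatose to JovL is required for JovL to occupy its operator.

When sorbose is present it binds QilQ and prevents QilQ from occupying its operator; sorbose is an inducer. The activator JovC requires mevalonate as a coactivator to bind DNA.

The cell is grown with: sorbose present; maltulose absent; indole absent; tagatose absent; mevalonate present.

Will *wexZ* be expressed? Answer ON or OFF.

Indole is absent, so GixD is inactive.
Tagatose is absent, so JovL is inactive.
Sorbose is present, so QilQ is inactive.
Maltulose is absent, so PurC is active.
Mevalonate is present, so JovC is active.
Activator PurC is present, so *wexZ* is transcribed.

ON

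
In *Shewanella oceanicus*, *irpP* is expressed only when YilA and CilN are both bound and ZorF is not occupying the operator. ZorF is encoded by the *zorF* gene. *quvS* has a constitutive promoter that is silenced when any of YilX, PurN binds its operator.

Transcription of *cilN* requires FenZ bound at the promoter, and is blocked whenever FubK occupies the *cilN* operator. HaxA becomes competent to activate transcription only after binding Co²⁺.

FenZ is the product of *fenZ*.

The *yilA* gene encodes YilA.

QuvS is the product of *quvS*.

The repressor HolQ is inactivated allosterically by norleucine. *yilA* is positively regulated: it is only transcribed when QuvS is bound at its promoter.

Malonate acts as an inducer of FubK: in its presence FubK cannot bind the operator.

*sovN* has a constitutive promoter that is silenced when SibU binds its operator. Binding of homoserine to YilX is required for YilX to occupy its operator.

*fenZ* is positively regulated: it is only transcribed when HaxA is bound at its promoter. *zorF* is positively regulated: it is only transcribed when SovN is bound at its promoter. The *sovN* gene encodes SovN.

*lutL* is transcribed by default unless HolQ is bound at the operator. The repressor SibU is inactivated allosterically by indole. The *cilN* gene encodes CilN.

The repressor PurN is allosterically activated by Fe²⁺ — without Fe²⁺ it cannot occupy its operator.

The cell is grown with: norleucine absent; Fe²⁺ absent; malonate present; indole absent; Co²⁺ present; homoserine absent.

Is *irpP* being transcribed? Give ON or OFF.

ON

Homoserine is absent, so YilX is inactive.
Fe²⁺ is absent, so PurN is inactive.
With no repressor bound, *quvS* is transcribed.
So QuvS is produced and active.
No repressor is bound and QuvS is active, so *yilA* is transcribed.
So YilA is produced and active.
Malonate is present, so FubK is inactive.
Co²⁺ is present, so HaxA is active.
No repressor is bound and HaxA is active, so *fenZ* is transcribed.
So FenZ is produced and active.
No repressor is bound and FenZ is active, so *cilN* is transcribed.
So CilN is produced and active.
Indole is absent, so SibU is active.
With repressor SibU bound, *sovN* is not transcribed.
So SovN is not produced.
Required activator SovN is absent, so *zorF* is not transcribed.
So ZorF is not produced.
No repressor is bound and YilA and CilN are active, so *irpP* is transcribed.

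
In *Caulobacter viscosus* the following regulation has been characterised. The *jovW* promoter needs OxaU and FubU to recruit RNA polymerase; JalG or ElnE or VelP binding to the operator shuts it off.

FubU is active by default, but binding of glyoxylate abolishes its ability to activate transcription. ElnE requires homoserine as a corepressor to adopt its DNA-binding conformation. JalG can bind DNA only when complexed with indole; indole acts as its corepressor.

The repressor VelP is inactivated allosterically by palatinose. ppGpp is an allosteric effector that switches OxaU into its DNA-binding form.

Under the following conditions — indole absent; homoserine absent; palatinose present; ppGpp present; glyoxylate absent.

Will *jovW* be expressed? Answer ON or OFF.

ON

ppGpp is present, so OxaU is active.
Indole is absent, so JalG is inactive.
Homoserine is absent, so ElnE is inactive.
Glyoxylate is absent, so FubU is active.
Palatinose is present, so VelP is inactive.
No repressor is bound and OxaU and FubU are active, so *jovW* is transcribed.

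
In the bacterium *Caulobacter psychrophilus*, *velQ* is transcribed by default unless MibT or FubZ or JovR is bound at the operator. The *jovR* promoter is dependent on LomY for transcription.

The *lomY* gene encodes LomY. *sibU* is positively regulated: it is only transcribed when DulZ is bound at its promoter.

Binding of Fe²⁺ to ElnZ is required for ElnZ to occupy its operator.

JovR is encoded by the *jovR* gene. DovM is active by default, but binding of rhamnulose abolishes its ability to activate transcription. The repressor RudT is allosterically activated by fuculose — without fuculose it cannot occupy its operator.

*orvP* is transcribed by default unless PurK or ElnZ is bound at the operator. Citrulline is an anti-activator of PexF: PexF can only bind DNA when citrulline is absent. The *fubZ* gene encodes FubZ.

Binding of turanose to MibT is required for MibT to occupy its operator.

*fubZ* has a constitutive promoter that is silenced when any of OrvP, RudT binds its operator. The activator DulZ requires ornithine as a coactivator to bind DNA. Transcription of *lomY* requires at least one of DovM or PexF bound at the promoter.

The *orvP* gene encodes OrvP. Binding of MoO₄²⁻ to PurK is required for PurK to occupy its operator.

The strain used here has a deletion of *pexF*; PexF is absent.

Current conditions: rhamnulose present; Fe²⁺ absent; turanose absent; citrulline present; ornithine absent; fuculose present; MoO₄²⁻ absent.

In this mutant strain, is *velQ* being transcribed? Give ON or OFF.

Turanose is absent, so MibT is inactive.
MoO₄²⁻ is absent, so PurK is inactive.
Fe²⁺ is absent, so ElnZ is inactive.
With no repressor bound, *orvP* is transcribed.
So OrvP is produced and active.
Fuculose is present, so RudT is active.
With repressor OrvP bound, *fubZ* is not transcribed.
So FubZ is not produced.
Rhamnulose is present, so DovM is inactive.
PexF is non-functional in this strain, so it has no effect.
No activator is available at the *lomY* promoter, so *lomY* is not transcribed.
So LomY is not produced.
Required activator LomY is absent, so *jovR* is not transcribed.
So JovR is not produced.
With no repressor bound, *velQ* is transcribed.

ON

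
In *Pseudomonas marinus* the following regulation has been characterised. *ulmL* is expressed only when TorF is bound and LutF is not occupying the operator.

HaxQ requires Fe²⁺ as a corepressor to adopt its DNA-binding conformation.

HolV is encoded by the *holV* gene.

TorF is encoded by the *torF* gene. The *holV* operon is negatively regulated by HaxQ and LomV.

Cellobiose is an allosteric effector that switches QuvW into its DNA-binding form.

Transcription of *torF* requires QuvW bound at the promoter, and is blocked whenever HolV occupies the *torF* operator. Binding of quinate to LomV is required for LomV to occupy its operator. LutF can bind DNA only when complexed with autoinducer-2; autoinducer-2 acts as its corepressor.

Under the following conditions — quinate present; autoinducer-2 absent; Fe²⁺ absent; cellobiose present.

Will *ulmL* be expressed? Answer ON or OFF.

ON

Autoinducer-2 is absent, so LutF is inactive.
Fe²⁺ is absent, so HaxQ is inactive.
Quinate is present, so LomV is active.
With repressor LomV bound, *holV* is not transcribed.
So HolV is not produced.
Cellobiose is present, so QuvW is active.
No repressor is bound and QuvW is active, so *torF* is transcribed.
So TorF is produced and active.
No repressor is bound and TorF is active, so *ulmL* is transcribed.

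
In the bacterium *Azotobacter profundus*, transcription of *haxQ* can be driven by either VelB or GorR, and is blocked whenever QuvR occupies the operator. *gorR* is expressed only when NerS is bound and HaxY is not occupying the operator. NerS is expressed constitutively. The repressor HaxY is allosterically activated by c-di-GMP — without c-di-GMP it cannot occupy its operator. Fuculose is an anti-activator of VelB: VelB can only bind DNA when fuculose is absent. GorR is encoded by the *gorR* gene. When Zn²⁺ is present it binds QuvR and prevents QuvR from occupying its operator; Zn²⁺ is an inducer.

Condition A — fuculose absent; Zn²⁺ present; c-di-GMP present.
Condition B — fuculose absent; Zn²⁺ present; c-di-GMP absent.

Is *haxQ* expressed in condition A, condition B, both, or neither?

Condition A:
Fuculose is absent, so VelB is active.
Zn²⁺ is present, so QuvR is inactive.
NerS is produced constitutively and is active.
c-di-GMP is present, so HaxY is active.
With repressor HaxY bound, *gorR* is not transcribed.
So GorR is not produced.
Activator VelB is present, so *haxQ* is transcribed.
→ *haxQ* is ON in A.
Condition B:
Fuculose is absent, so VelB is active.
Zn²⁺ is present, so QuvR is inactive.
NerS is produced constitutively and is active.
c-di-GMP is absent, so HaxY is inactive.
No repressor is bound and NerS is active, so *gorR* is transcribed.
So GorR is produced and active.
Activator VelB is present, so *haxQ* is transcribed.
→ *haxQ* is ON in B.

both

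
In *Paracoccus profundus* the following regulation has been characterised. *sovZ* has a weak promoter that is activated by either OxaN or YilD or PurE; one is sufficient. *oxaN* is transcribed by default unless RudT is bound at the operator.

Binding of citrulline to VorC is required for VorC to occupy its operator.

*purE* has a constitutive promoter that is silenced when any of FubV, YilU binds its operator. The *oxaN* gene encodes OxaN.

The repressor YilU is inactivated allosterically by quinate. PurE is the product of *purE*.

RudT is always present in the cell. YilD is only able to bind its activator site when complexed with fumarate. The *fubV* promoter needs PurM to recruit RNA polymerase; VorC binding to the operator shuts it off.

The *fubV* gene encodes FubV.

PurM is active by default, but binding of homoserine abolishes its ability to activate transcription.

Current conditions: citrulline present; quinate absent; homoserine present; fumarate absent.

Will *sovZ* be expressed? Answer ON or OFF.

RudT is produced constitutively and is active.
With repressor RudT bound, *oxaN* is not transcribed.
So OxaN is not produced.
Fumarate is absent, so YilD is inactive.
Citrulline is present, so VorC is active.
Homoserine is present, so PurM is inactive.
With repressor VorC bound, *fubV* is not transcribed.
So FubV is not produced.
Quinate is absent, so YilU is active.
With repressor YilU bound, *purE* is not transcribed.
So PurE is not produced.
No activator is available at the *sovZ* promoter, so *sovZ* is not transcribed.

OFF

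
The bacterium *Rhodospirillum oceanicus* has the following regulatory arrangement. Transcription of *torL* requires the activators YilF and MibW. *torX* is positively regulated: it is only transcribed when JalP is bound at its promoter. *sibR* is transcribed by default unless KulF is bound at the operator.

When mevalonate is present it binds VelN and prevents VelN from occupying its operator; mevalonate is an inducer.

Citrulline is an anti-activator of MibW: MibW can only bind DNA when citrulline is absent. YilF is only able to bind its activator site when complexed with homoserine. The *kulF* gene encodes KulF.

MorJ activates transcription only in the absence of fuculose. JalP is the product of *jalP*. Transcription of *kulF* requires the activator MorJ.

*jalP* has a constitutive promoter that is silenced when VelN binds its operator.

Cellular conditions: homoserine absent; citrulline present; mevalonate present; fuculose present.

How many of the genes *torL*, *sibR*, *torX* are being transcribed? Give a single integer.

2

Homoserine is absent, so YilF is inactive.
Citrulline is present, so MibW is inactive.
Required activator YilF is absent, so *torL* is not transcribed.
→ *torL* is OFF.
Fuculose is present, so MorJ is inactive.
Required activator MorJ is absent, so *kulF* is not transcribed.
So KulF is not produced.
With no repressor bound, *sibR* is transcribed.
→ *sibR* is ON.
Mevalonate is present, so VelN is inactive.
With no repressor bound, *jalP* is transcribed.
So JalP is produced and active.
No repressor is bound and JalP is active, so *torX* is transcribed.
→ *torX* is ON.
2 of the 3 genes are transcribed.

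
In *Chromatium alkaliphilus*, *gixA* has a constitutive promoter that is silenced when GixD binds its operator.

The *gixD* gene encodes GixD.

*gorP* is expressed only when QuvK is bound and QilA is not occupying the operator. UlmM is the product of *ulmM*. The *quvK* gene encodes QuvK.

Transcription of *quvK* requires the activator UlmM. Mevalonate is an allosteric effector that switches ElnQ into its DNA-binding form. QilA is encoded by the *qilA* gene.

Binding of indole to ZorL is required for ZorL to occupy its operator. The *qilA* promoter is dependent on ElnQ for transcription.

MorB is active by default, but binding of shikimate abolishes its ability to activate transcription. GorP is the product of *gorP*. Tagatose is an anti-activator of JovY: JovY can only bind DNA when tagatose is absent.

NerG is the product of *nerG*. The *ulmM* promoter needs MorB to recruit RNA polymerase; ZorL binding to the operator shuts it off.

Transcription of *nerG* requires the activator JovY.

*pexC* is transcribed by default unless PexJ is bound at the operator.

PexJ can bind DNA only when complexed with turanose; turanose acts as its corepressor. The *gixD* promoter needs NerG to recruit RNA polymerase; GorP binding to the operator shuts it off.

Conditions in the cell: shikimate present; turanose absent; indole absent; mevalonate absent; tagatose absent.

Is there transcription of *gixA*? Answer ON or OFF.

OFF

Indole is absent, so ZorL is inactive.
Shikimate is present, so MorB is inactive.
Required activator MorB is absent, so *ulmM* is not transcribed.
So UlmM is not produced.
Required activator UlmM is absent, so *quvK* is not transcribed.
So QuvK is not produced.
Mevalonate is absent, so ElnQ is inactive.
Required activator ElnQ is absent, so *qilA* is not transcribed.
So QilA is not produced.
Required activator QuvK is absent, so *gorP* is not transcribed.
So GorP is not produced.
Tagatose is absent, so JovY is active.
No repressor is bound and JovY is active, so *nerG* is transcribed.
So NerG is produced and active.
No repressor is bound and NerG is active, so *gixD* is transcribed.
So GixD is produced and active.
With repressor GixD bound, *gixA* is not transcribed.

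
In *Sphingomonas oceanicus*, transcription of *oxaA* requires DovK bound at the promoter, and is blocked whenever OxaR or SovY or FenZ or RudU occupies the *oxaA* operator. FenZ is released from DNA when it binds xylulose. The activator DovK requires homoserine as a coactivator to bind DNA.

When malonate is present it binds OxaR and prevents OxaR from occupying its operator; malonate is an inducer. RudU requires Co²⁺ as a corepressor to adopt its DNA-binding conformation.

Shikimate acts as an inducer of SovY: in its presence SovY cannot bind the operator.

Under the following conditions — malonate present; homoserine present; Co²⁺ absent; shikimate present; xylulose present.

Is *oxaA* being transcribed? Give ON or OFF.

ON

Malonate is present, so OxaR is inactive.
Shikimate is present, so SovY is inactive.
Homoserine is present, so DovK is active.
Xylulose is present, so FenZ is inactive.
Co²⁺ is absent, so RudU is inactive.
No repressor is bound and DovK is active, so *oxaA* is transcribed.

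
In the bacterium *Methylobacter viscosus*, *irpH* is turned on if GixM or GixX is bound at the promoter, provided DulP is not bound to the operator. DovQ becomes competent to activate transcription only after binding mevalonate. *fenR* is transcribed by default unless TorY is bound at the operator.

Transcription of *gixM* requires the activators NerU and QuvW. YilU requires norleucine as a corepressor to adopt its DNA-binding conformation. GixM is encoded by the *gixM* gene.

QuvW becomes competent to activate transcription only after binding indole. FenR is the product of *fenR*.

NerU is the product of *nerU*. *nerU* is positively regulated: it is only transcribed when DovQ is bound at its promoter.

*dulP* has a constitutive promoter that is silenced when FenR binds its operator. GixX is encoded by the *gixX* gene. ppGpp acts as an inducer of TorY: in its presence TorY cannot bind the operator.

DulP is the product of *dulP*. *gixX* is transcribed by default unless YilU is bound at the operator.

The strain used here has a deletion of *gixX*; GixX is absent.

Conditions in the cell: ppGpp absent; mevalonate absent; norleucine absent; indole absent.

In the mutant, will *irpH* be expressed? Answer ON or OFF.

Mevalonate is absent, so DovQ is inactive.
Required activator DovQ is absent, so *nerU* is not transcribed.
So NerU is not produced.
Indole is absent, so QuvW is inactive.
Required activator NerU is absent, so *gixM* is not transcribed.
So GixM is not produced.
ppGpp is absent, so TorY is active.
With repressor TorY bound, *fenR* is not transcribed.
So FenR is not produced.
With no repressor bound, *dulP* is transcribed.
So DulP is produced and active.
GixX is non-functional in this strain, so it has no effect.
With repressor DulP bound, *irpH* is not transcribed.

OFF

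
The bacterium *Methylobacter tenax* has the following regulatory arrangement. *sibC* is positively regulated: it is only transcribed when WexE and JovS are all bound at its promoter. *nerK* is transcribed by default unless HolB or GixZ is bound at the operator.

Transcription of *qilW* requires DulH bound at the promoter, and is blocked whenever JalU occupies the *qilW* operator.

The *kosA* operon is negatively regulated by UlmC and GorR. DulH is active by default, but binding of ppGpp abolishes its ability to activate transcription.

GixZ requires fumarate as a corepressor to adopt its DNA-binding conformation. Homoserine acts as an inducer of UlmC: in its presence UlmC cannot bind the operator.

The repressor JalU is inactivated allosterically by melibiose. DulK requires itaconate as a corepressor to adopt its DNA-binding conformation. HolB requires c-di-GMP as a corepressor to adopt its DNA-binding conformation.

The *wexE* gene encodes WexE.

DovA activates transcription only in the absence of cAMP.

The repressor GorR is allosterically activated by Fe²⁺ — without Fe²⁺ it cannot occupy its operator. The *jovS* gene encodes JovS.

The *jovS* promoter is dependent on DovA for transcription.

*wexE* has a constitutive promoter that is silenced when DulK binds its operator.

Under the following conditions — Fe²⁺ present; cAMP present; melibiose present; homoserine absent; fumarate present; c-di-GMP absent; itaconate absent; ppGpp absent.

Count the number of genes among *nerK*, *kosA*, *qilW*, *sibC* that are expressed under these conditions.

1

c-di-GMP is absent, so HolB is inactive.
Fumarate is present, so GixZ is active.
With repressor GixZ bound, *nerK* is not transcribed.
→ *nerK* is OFF.
Homoserine is absent, so UlmC is active.
Fe²⁺ is present, so GorR is active.
With repressor UlmC bound, *kosA* is not transcribed.
→ *kosA* is OFF.
ppGpp is absent, so DulH is active.
Melibiose is present, so JalU is inactive.
No repressor is bound and DulH is active, so *qilW* is transcribed.
→ *qilW* is ON.
Itaconate is absent, so DulK is inactive.
With no repressor bound, *wexE* is transcribed.
So WexE is produced and active.
cAMP is present, so DovA is inactive.
Required activator DovA is absent, so *jovS* is not transcribed.
So JovS is not produced.
Required activator JovS is absent, so *sibC* is not transcribed.
→ *sibC* is OFF.
1 of the 4 genes is transcribed.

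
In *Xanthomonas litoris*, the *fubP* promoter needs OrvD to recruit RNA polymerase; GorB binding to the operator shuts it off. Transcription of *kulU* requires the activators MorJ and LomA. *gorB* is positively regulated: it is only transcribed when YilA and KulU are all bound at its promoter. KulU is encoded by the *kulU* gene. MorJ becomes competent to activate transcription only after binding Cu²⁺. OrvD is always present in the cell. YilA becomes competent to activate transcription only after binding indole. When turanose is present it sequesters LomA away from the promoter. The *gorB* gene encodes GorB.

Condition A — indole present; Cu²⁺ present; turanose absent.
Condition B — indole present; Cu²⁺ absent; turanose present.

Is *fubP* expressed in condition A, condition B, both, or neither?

B only

Condition A:
OrvD is produced constitutively and is active.
Indole is present, so YilA is active.
Cu²⁺ is present, so MorJ is active.
Turanose is absent, so LomA is active.
No repressor is bound and MorJ and LomA are active, so *kulU* is transcribed.
So KulU is produced and active.
No repressor is bound and YilA and KulU are active, so *gorB* is transcribed.
So GorB is produced and active.
With repressor GorB bound, *fubP* is not transcribed.
→ *fubP* is OFF in A.
Condition B:
OrvD is produced constitutively and is active.
Indole is present, so YilA is active.
Cu²⁺ is absent, so MorJ is inactive.
Turanose is present, so LomA is inactive.
Required activator MorJ is absent, so *kulU* is not transcribed.
So KulU is not produced.
Required activator KulU is absent, so *gorB* is not transcribed.
So GorB is not produced.
No repressor is bound and OrvD is active, so *fubP* is transcribed.
→ *fubP* is ON in B.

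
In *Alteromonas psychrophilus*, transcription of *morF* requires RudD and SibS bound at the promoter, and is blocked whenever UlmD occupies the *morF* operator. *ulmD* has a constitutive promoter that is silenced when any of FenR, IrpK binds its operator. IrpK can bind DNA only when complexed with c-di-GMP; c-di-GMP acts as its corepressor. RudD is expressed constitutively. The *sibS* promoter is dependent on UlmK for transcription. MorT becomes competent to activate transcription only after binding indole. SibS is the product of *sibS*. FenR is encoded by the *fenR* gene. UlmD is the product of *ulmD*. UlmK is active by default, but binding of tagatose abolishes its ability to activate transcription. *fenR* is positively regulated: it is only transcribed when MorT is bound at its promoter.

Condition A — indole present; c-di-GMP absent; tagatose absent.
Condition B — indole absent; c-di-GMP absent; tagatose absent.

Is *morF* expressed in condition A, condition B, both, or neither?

A only

Condition A:
Indole is present, so MorT is active.
No repressor is bound and MorT is active, so *fenR* is transcribed.
So FenR is produced and active.
c-di-GMP is absent, so IrpK is inactive.
With repressor FenR bound, *ulmD* is not transcribed.
So UlmD is not produced.
RudD is produced constitutively and is active.
Tagatose is absent, so UlmK is active.
No repressor is bound and UlmK is active, so *sibS* is transcribed.
So SibS is produced and active.
No repressor is bound and RudD and SibS are active, so *morF* is transcribed.
→ *morF* is ON in A.
Condition B:
Indole is absent, so MorT is inactive.
Required activator MorT is absent, so *fenR* is not transcribed.
So FenR is not produced.
c-di-GMP is absent, so IrpK is inactive.
With no repressor bound, *ulmD* is transcribed.
So UlmD is produced and active.
RudD is produced constitutively and is active.
Tagatose is absent, so UlmK is active.
No repressor is bound and UlmK is active, so *sibS* is transcribed.
So SibS is produced and active.
With repressor UlmD bound, *morF* is not transcribed.
→ *morF* is OFF in B.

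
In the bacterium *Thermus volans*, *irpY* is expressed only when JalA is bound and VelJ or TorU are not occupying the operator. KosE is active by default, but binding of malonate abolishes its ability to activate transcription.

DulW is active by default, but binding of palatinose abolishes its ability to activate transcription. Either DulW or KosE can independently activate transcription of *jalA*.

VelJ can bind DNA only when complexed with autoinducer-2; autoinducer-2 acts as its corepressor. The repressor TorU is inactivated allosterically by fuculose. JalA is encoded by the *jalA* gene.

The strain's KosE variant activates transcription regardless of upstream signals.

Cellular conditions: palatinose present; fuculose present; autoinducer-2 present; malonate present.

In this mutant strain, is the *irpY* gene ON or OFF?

OFF

Autoinducer-2 is present, so VelJ is active.
Palatinose is present, so DulW is inactive.
KosE is constitutively active in this strain.
Activator KosE is present, so *jalA* is transcribed.
So JalA is produced and active.
Fuculose is present, so TorU is inactive.
With repressor VelJ bound, *irpY* is not transcribed.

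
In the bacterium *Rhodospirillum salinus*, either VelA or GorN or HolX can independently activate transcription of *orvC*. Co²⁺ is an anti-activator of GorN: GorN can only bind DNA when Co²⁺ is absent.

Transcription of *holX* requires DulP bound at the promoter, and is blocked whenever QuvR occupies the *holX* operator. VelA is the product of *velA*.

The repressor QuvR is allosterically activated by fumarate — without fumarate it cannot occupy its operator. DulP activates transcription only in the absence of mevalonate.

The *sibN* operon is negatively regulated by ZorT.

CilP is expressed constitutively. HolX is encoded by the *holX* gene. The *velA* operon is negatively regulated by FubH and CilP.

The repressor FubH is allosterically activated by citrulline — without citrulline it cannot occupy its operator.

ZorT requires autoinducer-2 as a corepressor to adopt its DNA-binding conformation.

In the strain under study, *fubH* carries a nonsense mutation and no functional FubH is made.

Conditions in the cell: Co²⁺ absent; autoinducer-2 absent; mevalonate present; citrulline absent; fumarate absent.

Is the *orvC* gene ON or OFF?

ON

FubH is non-functional in this strain, so it has no effect.
CilP is produced constitutively and is active.
With repressor CilP bound, *velA* is not transcribed.
So VelA is not produced.
Co²⁺ is absent, so GorN is active.
Mevalonate is present, so DulP is inactive.
Fumarate is absent, so QuvR is inactive.
Required activator DulP is absent, so *holX* is not transcribed.
So HolX is not produced.
Activator GorN is present, so *orvC* is transcribed.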